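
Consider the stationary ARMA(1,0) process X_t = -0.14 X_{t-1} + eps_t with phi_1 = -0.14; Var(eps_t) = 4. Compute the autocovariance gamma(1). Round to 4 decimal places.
\gamma(1) = -0.5712

Multiply the model equation by X_{t-k} and take expectations. With theta_0 = psi_0 = 1 and psi_j the MA(infinity) weights, this gives
  gamma(k) - sum_i phi_i gamma(k-i) = c_k,
  c_k = sigma^2 * sum_{j=k..q} theta_j psi_{j-k}   (c_k = 0 for k > q),
using gamma(-m) = gamma(m).
Pure AR (q = 0): c_0 = sigma^2 = 4, c_k = 0 for k >= 1.
Equations for k = 0 and k = 1 (AR order 1):
  gamma(0) = phi_1 gamma(1) + c_0
  gamma(1) = phi_1 gamma(0) + c_1
Substituting the second into the first: gamma(0) (1 - phi_1^2) = c_0 + phi_1 c_1, so
  gamma(0) = c_0 / (1 - phi_1^2) = 4 / (1 - (-0.14)^2) = 4 / 0.9804 = 4.079967.
  gamma(1) = phi_1 gamma(0) = (-0.14)(4.079967) = -0.571195.
Therefore gamma(1) = -0.5712 (to 4 decimal places).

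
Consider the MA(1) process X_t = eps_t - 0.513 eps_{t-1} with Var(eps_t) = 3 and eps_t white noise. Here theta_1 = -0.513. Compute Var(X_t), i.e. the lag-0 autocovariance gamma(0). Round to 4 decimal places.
\gamma(0) = 3.7895

For an MA(q) process X_t = eps_t + sum_i theta_i eps_{t-i} with
Var(eps_t) = sigma^2, the variance is
  gamma(0) = sigma^2 * (1 + sum_i theta_i^2).
  sum_i theta_i^2 = (-0.513)^2 = 0.263169.
  gamma(0) = 3 * (1 + 0.263169) = 3 * 1.263169 = 3.789507, which rounds to 3.7895.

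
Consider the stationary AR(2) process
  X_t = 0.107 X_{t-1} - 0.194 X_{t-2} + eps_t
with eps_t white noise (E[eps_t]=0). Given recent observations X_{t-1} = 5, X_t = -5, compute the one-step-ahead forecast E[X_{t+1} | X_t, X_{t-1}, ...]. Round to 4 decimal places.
E[X_{t+1} \mid \mathcal F_t] = -1.5050

For an AR(p) model X_t = c + sum_i phi_i X_{t-i} + eps_t, the
one-step-ahead conditional mean is
  E[X_{t+1} | X_t, ...] = c + sum_i phi_i X_{t+1-i}.
Substitute known values:
  E[X_{t+1} | ...] = (0.107) * (-5) + (-0.194) * (5)
                   = -1.5050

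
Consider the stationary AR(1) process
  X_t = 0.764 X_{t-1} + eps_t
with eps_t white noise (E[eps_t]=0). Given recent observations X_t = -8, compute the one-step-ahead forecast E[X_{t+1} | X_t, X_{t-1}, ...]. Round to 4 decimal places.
E[X_{t+1} \mid \mathcal F_t] = -6.1120

For an AR(p) model X_t = c + sum_i phi_i X_{t-i} + eps_t, the
one-step-ahead conditional mean is
  E[X_{t+1} | X_t, ...] = c + sum_i phi_i X_{t+1-i}.
Substitute known values:
  E[X_{t+1} | ...] = (0.764) * (-8)
                   = -6.1120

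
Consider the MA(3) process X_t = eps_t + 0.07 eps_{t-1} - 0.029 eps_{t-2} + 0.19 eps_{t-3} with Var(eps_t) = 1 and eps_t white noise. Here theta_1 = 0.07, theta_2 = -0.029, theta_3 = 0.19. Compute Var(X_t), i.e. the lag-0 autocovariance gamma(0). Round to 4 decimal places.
\gamma(0) = 1.0418

For an MA(q) process X_t = eps_t + sum_i theta_i eps_{t-i} with
Var(eps_t) = sigma^2, the variance is
  gamma(0) = sigma^2 * (1 + sum_i theta_i^2).
  sum_i theta_i^2 = (0.07)^2 + (-0.029)^2 + (0.19)^2 = 0.0049 + 0.000841 + 0.0361 = 0.041841.
  gamma(0) = 1 * (1 + 0.041841) = 1 * 1.041841 = 1.041841, which rounds to 1.0418.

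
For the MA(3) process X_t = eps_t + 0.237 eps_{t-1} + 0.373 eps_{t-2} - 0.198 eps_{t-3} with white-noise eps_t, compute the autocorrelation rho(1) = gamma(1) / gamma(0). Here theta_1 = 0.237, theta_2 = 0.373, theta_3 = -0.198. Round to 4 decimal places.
\rho(1) = 0.2038

For an MA(q) process with theta_0 = 1, the autocovariance is
  gamma(k) = sigma^2 * sum_{i=0..q-k} theta_i * theta_{i+k},
and rho(k) = gamma(k) / gamma(0). Sigma^2 cancels.
  numerator   = (1)*(0.237) + (0.237)*(0.373) + (0.373)*(-0.198) = 0.251547.
  denominator = (1)^2 + (0.237)^2 + (0.373)^2 + (-0.198)^2 = 1.234502.
  rho(1) = 0.251547 / 1.234502 = 0.2038.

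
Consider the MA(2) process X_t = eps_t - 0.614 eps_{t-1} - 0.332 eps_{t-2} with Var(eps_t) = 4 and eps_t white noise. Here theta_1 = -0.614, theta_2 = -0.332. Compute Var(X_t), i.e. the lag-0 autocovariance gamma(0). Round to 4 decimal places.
\gamma(0) = 5.9489

For an MA(q) process X_t = eps_t + sum_i theta_i eps_{t-i} with
Var(eps_t) = sigma^2, the variance is
  gamma(0) = sigma^2 * (1 + sum_i theta_i^2).
  sum_i theta_i^2 = (-0.614)^2 + (-0.332)^2 = 0.376996 + 0.110224 = 0.48722.
  gamma(0) = 4 * (1 + 0.48722) = 4 * 1.48722 = 5.94888, which rounds to 5.9489.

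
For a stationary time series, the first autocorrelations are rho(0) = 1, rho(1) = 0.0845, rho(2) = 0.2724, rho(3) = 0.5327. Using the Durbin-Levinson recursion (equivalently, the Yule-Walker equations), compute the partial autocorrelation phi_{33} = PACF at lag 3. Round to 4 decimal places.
\phi_{33} = 0.5350

The PACF at lag k is phi_{kk}, the last component of the solution
to the Yule-Walker system G_k phi = r_k where
  (G_k)_{ij} = rho(|i - j|), (r_k)_i = rho(i), i,j = 1..k.
Equivalently, Durbin-Levinson gives phi_{kk} iteratively:
  phi_{11} = rho(1)
  phi_{kk} = [rho(k) - sum_{j=1..k-1} phi_{k-1,j} rho(k-j)]
            / [1 - sum_{j=1..k-1} phi_{k-1,j} rho(j)],
  phi_{k,j} = phi_{k-1,j} - phi_{kk} phi_{k-1,k-j},  j = 1..k-1.
Step k = 1:
  phi_11 = rho(1) = 0.0845.
Step k = 2:
  phi_22 = [rho(2) - phi_11 rho(1)] / [1 - phi_11 rho(1)] = [0.2724 - (0.0845)(0.0845)] / [1 - (0.0845)(0.0845)]
         = 0.26525975 / 0.99285975 = 0.267167.
  Update: phi_21 = phi_11 - phi_22 phi_11 = 0.0845 - (0.267167)(0.0845) = 0.061924.
Step k = 3:
  phi_33 = [rho(3) - phi_21 rho(2) - phi_22 rho(1)] / [1 - phi_21 rho(1) - phi_22 rho(2)]
    numerator   = 0.5327 - (0.061924)(0.2724) - (0.267167)(0.0845) = 0.49325616
    denominator = 1 - (0.061924)(0.0845) - (0.267167)(0.2724) = 0.92199099
  phi_33 = 0.49325616 / 0.92199099 = 0.535.
Therefore phi_{33} = 0.5350.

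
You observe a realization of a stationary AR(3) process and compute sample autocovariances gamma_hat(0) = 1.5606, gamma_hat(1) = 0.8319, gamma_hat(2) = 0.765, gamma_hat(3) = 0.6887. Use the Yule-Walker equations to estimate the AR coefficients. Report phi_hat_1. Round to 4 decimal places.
\hat\phi_{1} = 0.3350

The Yule-Walker equations for an AR(p) process read, in matrix form,
  Gamma_p phi = r_p,   with   (Gamma_p)_{ij} = gamma(|i - j|),
                       (r_p)_i = gamma(i),   i,j = 1..p.
Substitute the sample gammas (Toeplitz matrix and right-hand side of size 3):
  Gamma_p = [[1.5606, 0.8319, 0.765], [0.8319, 1.5606, 0.8319], [0.765, 0.8319, 1.5606]]
  r_p     = [0.8319, 0.765, 0.6887]
Written out (R1..R3):
  (R1) 1.5606 phi_1 + 0.8319 phi_2 + 0.765 phi_3 = 0.8319
  (R2) 0.8319 phi_1 + 1.5606 phi_2 + 0.8319 phi_3 = 0.765
  (R3) 0.765 phi_1 + 0.8319 phi_2 + 1.5606 phi_3 = 0.6887
Gaussian elimination:
  R2 <- R2 - (0.8319/1.5606) R1 = R2 - (0.533064) R1:  1.117144 phi_2 + 0.424106 phi_3 = 0.321544
  R3 <- R3 - (0.765/1.5606) R1 = R3 - (0.490196) R1:  0.424106 phi_2 + 1.1856 phi_3 = 0.280906
  R3 <- R3 - (0.424106/1.117144) R2 = R3 - (0.379634) R2:  1.024595 phi_3 = 0.158837
Back-substitution:
  phi_hat_3 = 0.158837 / 1.024595 = 0.155024
  phi_hat_2 = (0.321544 - (0.424106)(0.155024)) / 1.117144 = 0.228974
  phi_hat_1 = (0.8319 - (0.8319)(0.228974) - (0.765)(0.155024)) / 1.5606 = 0.335014
So phi_hat = [0.3350, 0.2290, 0.1550].
Therefore phi_hat_1 = 0.3350.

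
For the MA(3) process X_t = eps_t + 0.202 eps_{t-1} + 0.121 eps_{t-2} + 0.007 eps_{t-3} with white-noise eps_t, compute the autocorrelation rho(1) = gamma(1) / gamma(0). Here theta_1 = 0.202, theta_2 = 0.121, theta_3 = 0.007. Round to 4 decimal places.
\rho(1) = 0.2153

For an MA(q) process with theta_0 = 1, the autocovariance is
  gamma(k) = sigma^2 * sum_{i=0..q-k} theta_i * theta_{i+k},
and rho(k) = gamma(k) / gamma(0). Sigma^2 cancels.
  numerator   = (1)*(0.202) + (0.202)*(0.121) + (0.121)*(0.007) = 0.227289.
  denominator = (1)^2 + (0.202)^2 + (0.121)^2 + (0.007)^2 = 1.055494.
  rho(1) = 0.227289 / 1.055494 = 0.2153.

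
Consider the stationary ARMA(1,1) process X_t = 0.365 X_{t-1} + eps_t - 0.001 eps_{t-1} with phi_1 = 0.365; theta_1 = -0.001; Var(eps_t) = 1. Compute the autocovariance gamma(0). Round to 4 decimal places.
\gamma(0) = 1.1529

Multiply the model equation by X_{t-k} and take expectations. With theta_0 = psi_0 = 1 and psi_j the MA(infinity) weights, this gives
  gamma(k) - sum_i phi_i gamma(k-i) = c_k,
  c_k = sigma^2 * sum_{j=k..q} theta_j psi_{j-k}   (c_k = 0 for k > q),
using gamma(-m) = gamma(m).
psi-weights needed (psi_j = theta_j + sum_i phi_i psi_{j-i}):
  psi_1 = theta_1 + phi_1 = -0.001 + (0.365) = 0.364
Right-hand sides:
  c_0 = sigma^2 (1 + theta_1 psi_1) = 1 * (1 + (-0.001)(0.364)) = 1 * 0.999636 = 0.999636
  c_1 = sigma^2 theta_1 = 1 * (-0.001) = -0.001
  c_2 = 0
Equations for k = 0 and k = 1 (AR order 1):
  gamma(0) = phi_1 gamma(1) + c_0
  gamma(1) = phi_1 gamma(0) + c_1
Substituting the second into the first: gamma(0) (1 - phi_1^2) = c_0 + phi_1 c_1, so
  gamma(0) = (c_0 + phi_1 c_1) / (1 - phi_1^2) = (0.999636 + (0.365)(-0.001)) / (1 - (0.365)^2) = 0.999271 / 0.866775 = 1.152861.
Therefore gamma(0) = 1.1529 (to 4 decimal places).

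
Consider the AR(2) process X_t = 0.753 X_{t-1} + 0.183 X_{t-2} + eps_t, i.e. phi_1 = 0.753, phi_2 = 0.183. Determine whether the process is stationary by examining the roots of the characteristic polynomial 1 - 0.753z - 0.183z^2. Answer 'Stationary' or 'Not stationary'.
\text{Stationary}

The AR(p) characteristic polynomial is P(z) = 1 - 0.753z - 0.183z^2.
Stationarity requires all roots to lie outside the unit circle, i.e. |z| > 1 for every root.
Set 1 + (-0.753) z + (-0.183) z^2 = 0, i.e. a z^2 + b z + c = 0 with a = -0.183, b = -0.753, c = 1.
Discriminant D = b^2 - 4ac = (-0.753)^2 - 4*(-0.183)*1 = 0.567009 - (-0.732) = 1.299009.
D >= 0, so the roots are real: z = (-b +/- sqrt(D)) / (2a) = (0.753 +/- 1.139741) / (-0.366).
  z_1 = (0.753 + 1.139741) / (-0.366) = -5.1714,   |z_1| = 5.1714.
  z_2 = (0.753 - 1.139741) / (-0.366) = 1.0567,   |z_2| = 1.0567.
Moduli of all roots: 5.1714, 1.0567.
All moduli strictly greater than 1? Yes.
Verdict: Stationary.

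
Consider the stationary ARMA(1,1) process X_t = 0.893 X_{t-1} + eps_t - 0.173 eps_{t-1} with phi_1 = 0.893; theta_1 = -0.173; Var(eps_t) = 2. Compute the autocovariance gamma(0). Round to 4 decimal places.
\gamma(0) = 7.1187

Multiply the model equation by X_{t-k} and take expectations. With theta_0 = psi_0 = 1 and psi_j the MA(infinity) weights, this gives
  gamma(k) - sum_i phi_i gamma(k-i) = c_k,
  c_k = sigma^2 * sum_{j=k..q} theta_j psi_{j-k}   (c_k = 0 for k > q),
using gamma(-m) = gamma(m).
psi-weights needed (psi_j = theta_j + sum_i phi_i psi_{j-i}):
  psi_1 = theta_1 + phi_1 = -0.173 + (0.893) = 0.72
Right-hand sides:
  c_0 = sigma^2 (1 + theta_1 psi_1) = 2 * (1 + (-0.173)(0.72)) = 2 * 0.87544 = 1.75088
  c_1 = sigma^2 theta_1 = 2 * (-0.173) = -0.346
  c_2 = 0
Equations for k = 0 and k = 1 (AR order 1):
  gamma(0) = phi_1 gamma(1) + c_0
  gamma(1) = phi_1 gamma(0) + c_1
Substituting the second into the first: gamma(0) (1 - phi_1^2) = c_0 + phi_1 c_1, so
  gamma(0) = (c_0 + phi_1 c_1) / (1 - phi_1^2) = (1.75088 + (0.893)(-0.346)) / (1 - (0.893)^2) = 1.441902 / 0.202551 = 7.118711.
Therefore gamma(0) = 7.1187 (to 4 decimal places).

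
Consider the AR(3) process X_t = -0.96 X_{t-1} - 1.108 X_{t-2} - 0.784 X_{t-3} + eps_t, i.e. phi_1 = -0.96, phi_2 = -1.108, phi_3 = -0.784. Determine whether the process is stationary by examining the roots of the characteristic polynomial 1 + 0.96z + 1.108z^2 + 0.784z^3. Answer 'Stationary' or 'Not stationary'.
\text{Stationary}

The AR(p) characteristic polynomial is P(z) = 1 + 0.96z + 1.108z^2 + 0.784z^3.
Stationarity requires all roots to lie outside the unit circle, i.e. |z| > 1 for every root.
Degree 3: look for a simple real root z0 first, then factor out (1 - z/z0) and solve the remaining quadratic.
Testing z0 = -1.25: P(-1.25) = 1 + (0.96)(-1.25) + (1.108)(-1.25)^2 + (0.784)(-1.25)^3
  = 1 + (-1.2) + (1.73125) + (-1.53125) = 0.  So z_0 = -1.25 is a root, |z_0| = 1.25.
Divide out the factor (1 + 0.8 z) = (1 - z/z0) (since 1/z0 = -0.8):
  P(z) = (1 + 0.8 z)(1 + (0.16) z + (0.98) z^2)
  [check: z-coef 0.16 - (-0.8) = 0.96; z^2-coef 0.98 - (-0.8)(0.16) = 1.108; z^3-coef -(-0.8)(0.98) = 0.784.]
Remaining roots from the quadratic factor 1 + (0.16) z + (0.98) z^2:
  Set 1 + (0.16) z + (0.98) z^2 = 0, i.e. a z^2 + b z + c = 0 with a = 0.98, b = 0.16, c = 1.
  Discriminant D = b^2 - 4ac = (0.16)^2 - 4*(0.98)*1 = 0.0256 - (3.92) = -3.8944.
  D < 0, so the roots are the complex-conjugate pair z = (-b +/- i sqrt(-D)) / (2a) = -0.0816 +/- 1.0068i.
  For a conjugate pair |z|^2 = z * conj(z) = (product of roots) = c/a = 1/(0.98) = 1.020408, so |z| = sqrt(1.020408) = 1.0102 for both roots.
Moduli of all roots: 1.2500, 1.0102, 1.0102.
All moduli strictly greater than 1? Yes.
Verdict: Stationary.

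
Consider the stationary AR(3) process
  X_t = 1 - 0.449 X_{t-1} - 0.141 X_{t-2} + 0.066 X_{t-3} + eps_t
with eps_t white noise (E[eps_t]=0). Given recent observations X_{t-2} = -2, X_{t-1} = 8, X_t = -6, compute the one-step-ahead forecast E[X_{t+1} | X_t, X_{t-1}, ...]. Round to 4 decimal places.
E[X_{t+1} \mid \mathcal F_t] = 2.4340

For an AR(p) model X_t = c + sum_i phi_i X_{t-i} + eps_t, the
one-step-ahead conditional mean is
  E[X_{t+1} | X_t, ...] = c + sum_i phi_i X_{t+1-i}.
Substitute known values:
  E[X_{t+1} | ...] = 1 + (-0.449) * (-6) + (-0.141) * (8) + (0.066) * (-2)
                   = 2.4340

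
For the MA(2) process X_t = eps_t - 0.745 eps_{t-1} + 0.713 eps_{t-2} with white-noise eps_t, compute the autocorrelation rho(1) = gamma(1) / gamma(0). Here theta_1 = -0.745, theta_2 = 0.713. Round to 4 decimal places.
\rho(1) = -0.6185

For an MA(q) process with theta_0 = 1, the autocovariance is
  gamma(k) = sigma^2 * sum_{i=0..q-k} theta_i * theta_{i+k},
and rho(k) = gamma(k) / gamma(0). Sigma^2 cancels.
  numerator   = (1)*(-0.745) + (-0.745)*(0.713) = -1.276185.
  denominator = (1)^2 + (-0.745)^2 + (0.713)^2 = 2.063394.
  rho(1) = -1.276185 / 2.063394 = -0.6185.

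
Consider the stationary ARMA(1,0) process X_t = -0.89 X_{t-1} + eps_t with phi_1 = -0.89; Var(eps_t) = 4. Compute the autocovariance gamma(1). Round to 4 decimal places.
\gamma(1) = -17.1236

Multiply the model equation by X_{t-k} and take expectations. With theta_0 = psi_0 = 1 and psi_j the MA(infinity) weights, this gives
  gamma(k) - sum_i phi_i gamma(k-i) = c_k,
  c_k = sigma^2 * sum_{j=k..q} theta_j psi_{j-k}   (c_k = 0 for k > q),
using gamma(-m) = gamma(m).
Pure AR (q = 0): c_0 = sigma^2 = 4, c_k = 0 for k >= 1.
Equations for k = 0 and k = 1 (AR order 1):
  gamma(0) = phi_1 gamma(1) + c_0
  gamma(1) = phi_1 gamma(0) + c_1
Substituting the second into the first: gamma(0) (1 - phi_1^2) = c_0 + phi_1 c_1, so
  gamma(0) = c_0 / (1 - phi_1^2) = 4 / (1 - (-0.89)^2) = 4 / 0.2079 = 19.240019.
  gamma(1) = phi_1 gamma(0) = (-0.89)(19.240019) = -17.123617.
Therefore gamma(1) = -17.1236 (to 4 decimal places).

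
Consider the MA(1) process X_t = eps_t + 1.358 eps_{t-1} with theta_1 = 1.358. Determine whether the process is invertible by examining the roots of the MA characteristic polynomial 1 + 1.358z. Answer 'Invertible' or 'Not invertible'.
\text{Not invertible}

The MA(q) characteristic polynomial is P(z) = 1 + 1.358z.
Invertibility requires all roots to lie outside the unit circle, i.e. |z| > 1 for every root.
This is linear in z: 1 + (1.358) z = 0  =>  z = -1/(1.358) = -0.736377,  |z| = 0.736377.
Moduli of all roots: 0.7364.
All moduli strictly greater than 1? No.
Verdict: Not invertible.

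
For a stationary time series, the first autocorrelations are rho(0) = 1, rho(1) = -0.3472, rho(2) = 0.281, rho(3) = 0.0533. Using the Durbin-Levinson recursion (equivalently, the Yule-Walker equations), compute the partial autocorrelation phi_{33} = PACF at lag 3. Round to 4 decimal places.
\phi_{33} = 0.2310

The PACF at lag k is phi_{kk}, the last component of the solution
to the Yule-Walker system G_k phi = r_k where
  (G_k)_{ij} = rho(|i - j|), (r_k)_i = rho(i), i,j = 1..k.
Equivalently, Durbin-Levinson gives phi_{kk} iteratively:
  phi_{11} = rho(1)
  phi_{kk} = [rho(k) - sum_{j=1..k-1} phi_{k-1,j} rho(k-j)]
            / [1 - sum_{j=1..k-1} phi_{k-1,j} rho(j)],
  phi_{k,j} = phi_{k-1,j} - phi_{kk} phi_{k-1,k-j},  j = 1..k-1.
Step k = 1:
  phi_11 = rho(1) = -0.3472.
Step k = 2:
  phi_22 = [rho(2) - phi_11 rho(1)] / [1 - phi_11 rho(1)] = [0.281 - (-0.3472)(-0.3472)] / [1 - (-0.3472)(-0.3472)]
         = 0.16045216 / 0.87945216 = 0.182446.
  Update: phi_21 = phi_11 - phi_22 phi_11 = -0.3472 - (0.182446)(-0.3472) = -0.283855.
Step k = 3:
  phi_33 = [rho(3) - phi_21 rho(2) - phi_22 rho(1)] / [1 - phi_21 rho(1) - phi_22 rho(2)]
    numerator   = 0.0533 - (-0.283855)(0.281) - (0.182446)(-0.3472) = 0.19640833
    denominator = 1 - (-0.283855)(-0.3472) - (0.182446)(0.281) = 0.85017837
  phi_33 = 0.19640833 / 0.85017837 = 0.231.
Therefore phi_{33} = 0.2310.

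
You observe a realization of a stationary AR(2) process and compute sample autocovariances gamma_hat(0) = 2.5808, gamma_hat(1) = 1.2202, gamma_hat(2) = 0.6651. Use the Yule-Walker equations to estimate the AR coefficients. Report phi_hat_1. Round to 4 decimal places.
\hat\phi_{1} = 0.4520

The Yule-Walker equations for an AR(p) process read, in matrix form,
  Gamma_p phi = r_p,   with   (Gamma_p)_{ij} = gamma(|i - j|),
                       (r_p)_i = gamma(i),   i,j = 1..p.
Substitute the sample gammas (Toeplitz matrix and right-hand side of size 2):
  Gamma_p = [[2.5808, 1.2202], [1.2202, 2.5808]]
  r_p     = [1.2202, 0.6651]
Written out:
  2.5808 phi_1 + 1.2202 phi_2 = 1.2202
  1.2202 phi_1 + 2.5808 phi_2 = 0.6651
Solve by Cramer's rule:
  det = gamma(0)^2 - gamma(1)^2 = (2.5808)^2 - (1.2202)^2 = 6.66052864 - 1.48888804 = 5.1716406
  phi_hat_1 = [gamma(1) gamma(0) - gamma(1) gamma(2)] / det = [(1.2202)(2.5808) - (1.2202)(0.6651)] / 5.1716406 = 2.33753714 / 5.1716406 = 0.452
  phi_hat_2 = [gamma(0) gamma(2) - gamma(1)^2] / det = [(2.5808)(0.6651) - (1.2202)^2] / 5.1716406 = 0.22760204 / 5.1716406 = 0.044
So phi_hat = [0.4520, 0.0440].
Therefore phi_hat_1 = 0.4520.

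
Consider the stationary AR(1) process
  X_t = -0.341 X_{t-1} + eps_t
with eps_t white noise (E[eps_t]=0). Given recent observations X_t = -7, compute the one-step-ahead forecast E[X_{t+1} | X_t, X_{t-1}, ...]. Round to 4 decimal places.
E[X_{t+1} \mid \mathcal F_t] = 2.3870

For an AR(p) model X_t = c + sum_i phi_i X_{t-i} + eps_t, the
one-step-ahead conditional mean is
  E[X_{t+1} | X_t, ...] = c + sum_i phi_i X_{t+1-i}.
Substitute known values:
  E[X_{t+1} | ...] = (-0.341) * (-7)
                   = 2.3870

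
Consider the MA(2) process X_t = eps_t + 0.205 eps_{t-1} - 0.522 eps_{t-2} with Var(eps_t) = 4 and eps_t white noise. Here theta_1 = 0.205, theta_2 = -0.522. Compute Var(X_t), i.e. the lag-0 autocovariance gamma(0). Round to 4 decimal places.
\gamma(0) = 5.2580

For an MA(q) process X_t = eps_t + sum_i theta_i eps_{t-i} with
Var(eps_t) = sigma^2, the variance is
  gamma(0) = sigma^2 * (1 + sum_i theta_i^2).
  sum_i theta_i^2 = (0.205)^2 + (-0.522)^2 = 0.042025 + 0.272484 = 0.314509.
  gamma(0) = 4 * (1 + 0.314509) = 4 * 1.314509 = 5.258036, which rounds to 5.2580.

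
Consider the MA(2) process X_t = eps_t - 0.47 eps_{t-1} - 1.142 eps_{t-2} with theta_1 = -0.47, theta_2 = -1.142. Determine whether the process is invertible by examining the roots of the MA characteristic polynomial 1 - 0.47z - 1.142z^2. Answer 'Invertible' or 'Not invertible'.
\text{Not invertible}

The MA(q) characteristic polynomial is P(z) = 1 - 0.47z - 1.142z^2.
Invertibility requires all roots to lie outside the unit circle, i.e. |z| > 1 for every root.
Set 1 + (-0.47) z + (-1.142) z^2 = 0, i.e. a z^2 + b z + c = 0 with a = -1.142, b = -0.47, c = 1.
Discriminant D = b^2 - 4ac = (-0.47)^2 - 4*(-1.142)*1 = 0.2209 - (-4.568) = 4.7889.
D >= 0, so the roots are real: z = (-b +/- sqrt(D)) / (2a) = (0.47 +/- 2.188356) / (-2.284).
  z_1 = (0.47 + 2.188356) / (-2.284) = -1.1639,   |z_1| = 1.1639.
  z_2 = (0.47 - 2.188356) / (-2.284) = 0.7523,   |z_2| = 0.7523.
Moduli of all roots: 1.1639, 0.7523.
All moduli strictly greater than 1? No.
Verdict: Not invertible.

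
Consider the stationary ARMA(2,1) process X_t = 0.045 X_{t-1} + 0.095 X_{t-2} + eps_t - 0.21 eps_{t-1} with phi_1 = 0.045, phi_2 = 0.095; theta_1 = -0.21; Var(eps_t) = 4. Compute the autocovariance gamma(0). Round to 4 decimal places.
\gamma(0) = 4.1404

Multiply the model equation by X_{t-k} and take expectations. With theta_0 = psi_0 = 1 and psi_j the MA(infinity) weights, this gives
  gamma(k) - sum_i phi_i gamma(k-i) = c_k,
  c_k = sigma^2 * sum_{j=k..q} theta_j psi_{j-k}   (c_k = 0 for k > q),
using gamma(-m) = gamma(m).
psi-weights needed (psi_j = theta_j + sum_i phi_i psi_{j-i}):
  psi_1 = theta_1 + phi_1 = -0.21 + (0.045) = -0.165
Right-hand sides:
  c_0 = sigma^2 (1 + theta_1 psi_1) = 4 * (1 + (-0.21)(-0.165)) = 4 * 1.03465 = 4.1386
  c_1 = sigma^2 theta_1 = 4 * (-0.21) = -0.84
  c_2 = 0
Equations for k = 0, 1, 2 (AR order 2, c_2 = 0):
  (E0) gamma(0) = phi_1 gamma(1) + phi_2 gamma(2) + c_0
  (E1) gamma(1) = phi_1 gamma(0) + phi_2 gamma(1) + c_1
  (E2) gamma(2) = phi_1 gamma(1) + phi_2 gamma(0)
From (E1): gamma(1) = A gamma(0) + B with
  A = phi_1 / (1 - phi_2) = 0.045 / 0.905 = 0.049724,   B = c_1 / (1 - phi_2) = -0.84 / 0.905 = -0.928177.
Insert (E2) into (E0): gamma(0) (1 - phi_2^2) = phi_1 (1 + phi_2) gamma(1) + c_0.
  phi_1 (1 + phi_2) = (0.045)(1.095) = 0.049275,   1 - phi_2^2 = 0.990975.
Replace gamma(1) by A gamma(0) + B and collect gamma(0):
  gamma(0) [0.990975 - (0.049275)(0.049724)] = (0.049275)(-0.928177) + 4.1386
  gamma(0) * 0.988525 = 4.092864
  gamma(0) = 4.092864 / 0.988525 = 4.140375.
Therefore gamma(0) = 4.1404 (to 4 decimal places).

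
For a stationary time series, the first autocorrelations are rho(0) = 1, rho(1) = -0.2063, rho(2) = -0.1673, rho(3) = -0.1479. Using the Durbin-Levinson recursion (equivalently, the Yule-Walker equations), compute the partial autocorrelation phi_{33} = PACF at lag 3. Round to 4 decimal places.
\phi_{33} = -0.2581

The PACF at lag k is phi_{kk}, the last component of the solution
to the Yule-Walker system G_k phi = r_k where
  (G_k)_{ij} = rho(|i - j|), (r_k)_i = rho(i), i,j = 1..k.
Equivalently, Durbin-Levinson gives phi_{kk} iteratively:
  phi_{11} = rho(1)
  phi_{kk} = [rho(k) - sum_{j=1..k-1} phi_{k-1,j} rho(k-j)]
            / [1 - sum_{j=1..k-1} phi_{k-1,j} rho(j)],
  phi_{k,j} = phi_{k-1,j} - phi_{kk} phi_{k-1,k-j},  j = 1..k-1.
Step k = 1:
  phi_11 = rho(1) = -0.2063.
Step k = 2:
  phi_22 = [rho(2) - phi_11 rho(1)] / [1 - phi_11 rho(1)] = [-0.1673 - (-0.2063)(-0.2063)] / [1 - (-0.2063)(-0.2063)]
         = -0.20985969 / 0.95744031 = -0.219188.
  Update: phi_21 = phi_11 - phi_22 phi_11 = -0.2063 - (-0.219188)(-0.2063) = -0.251519.
Step k = 3:
  phi_33 = [rho(3) - phi_21 rho(2) - phi_22 rho(1)] / [1 - phi_21 rho(1) - phi_22 rho(2)]
    numerator   = -0.1479 - (-0.251519)(-0.1673) - (-0.219188)(-0.2063) = -0.23519759
    denominator = 1 - (-0.251519)(-0.2063) - (-0.219188)(-0.1673) = 0.91144153
  phi_33 = -0.23519759 / 0.91144153 = -0.2581.
Therefore phi_{33} = -0.2581.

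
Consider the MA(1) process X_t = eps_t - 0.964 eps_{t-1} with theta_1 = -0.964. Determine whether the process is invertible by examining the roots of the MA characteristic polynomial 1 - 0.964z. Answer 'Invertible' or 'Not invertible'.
\text{Invertible}

The MA(q) characteristic polynomial is P(z) = 1 - 0.964z.
Invertibility requires all roots to lie outside the unit circle, i.e. |z| > 1 for every root.
This is linear in z: 1 + (-0.964) z = 0  =>  z = -1/(-0.964) = 1.037344,  |z| = 1.037344.
Moduli of all roots: 1.0373.
All moduli strictly greater than 1? Yes.
Verdict: Invertible.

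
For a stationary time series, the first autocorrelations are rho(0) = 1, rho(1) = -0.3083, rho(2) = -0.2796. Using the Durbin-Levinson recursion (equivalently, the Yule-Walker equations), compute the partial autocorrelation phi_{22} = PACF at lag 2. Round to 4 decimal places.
\phi_{22} = -0.4140

The PACF at lag k is phi_{kk}, the last component of the solution
to the Yule-Walker system G_k phi = r_k where
  (G_k)_{ij} = rho(|i - j|), (r_k)_i = rho(i), i,j = 1..k.
Equivalently, Durbin-Levinson gives phi_{kk} iteratively:
  phi_{11} = rho(1)
  phi_{kk} = [rho(k) - sum_{j=1..k-1} phi_{k-1,j} rho(k-j)]
            / [1 - sum_{j=1..k-1} phi_{k-1,j} rho(j)],
  phi_{k,j} = phi_{k-1,j} - phi_{kk} phi_{k-1,k-j},  j = 1..k-1.
Step k = 1:
  phi_11 = rho(1) = -0.3083.
Step k = 2:
  phi_22 = [rho(2) - phi_11 rho(1)] / [1 - phi_11 rho(1)] = [-0.2796 - (-0.3083)(-0.3083)] / [1 - (-0.3083)(-0.3083)]
         = -0.37464889 / 0.90495111 = -0.414.
Therefore phi_{22} = -0.4140.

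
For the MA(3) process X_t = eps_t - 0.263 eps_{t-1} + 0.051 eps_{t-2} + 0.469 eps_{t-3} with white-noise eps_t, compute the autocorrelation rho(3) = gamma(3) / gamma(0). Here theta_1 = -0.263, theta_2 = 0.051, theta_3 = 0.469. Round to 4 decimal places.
\rho(3) = 0.3631

For an MA(q) process with theta_0 = 1, the autocovariance is
  gamma(k) = sigma^2 * sum_{i=0..q-k} theta_i * theta_{i+k},
and rho(k) = gamma(k) / gamma(0). Sigma^2 cancels.
  numerator   = (1)*(0.469) = 0.469.
  denominator = (1)^2 + (-0.263)^2 + (0.051)^2 + (0.469)^2 = 1.291731.
  rho(3) = 0.469 / 1.291731 = 0.3631.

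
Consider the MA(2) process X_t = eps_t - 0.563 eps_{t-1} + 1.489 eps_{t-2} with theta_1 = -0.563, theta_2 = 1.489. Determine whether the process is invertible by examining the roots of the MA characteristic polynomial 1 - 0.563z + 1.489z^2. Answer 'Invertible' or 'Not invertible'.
\text{Not invertible}

The MA(q) characteristic polynomial is P(z) = 1 - 0.563z + 1.489z^2.
Invertibility requires all roots to lie outside the unit circle, i.e. |z| > 1 for every root.
Set 1 + (-0.563) z + (1.489) z^2 = 0, i.e. a z^2 + b z + c = 0 with a = 1.489, b = -0.563, c = 1.
Discriminant D = b^2 - 4ac = (-0.563)^2 - 4*(1.489)*1 = 0.316969 - (5.956) = -5.639031.
D < 0, so the roots are the complex-conjugate pair z = (-b +/- i sqrt(-D)) / (2a) = 0.1891 +/- 0.7974i.
For a conjugate pair |z|^2 = z * conj(z) = (product of roots) = c/a = 1/(1.489) = 0.671592, so |z| = sqrt(0.671592) = 0.8195 for both roots.
Moduli of all roots: 0.8195, 0.8195.
All moduli strictly greater than 1? No.
Verdict: Not invertible.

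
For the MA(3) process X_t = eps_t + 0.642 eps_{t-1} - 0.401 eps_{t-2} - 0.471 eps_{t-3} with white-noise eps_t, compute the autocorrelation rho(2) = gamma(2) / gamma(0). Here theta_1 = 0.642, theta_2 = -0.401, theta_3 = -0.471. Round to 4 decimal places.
\rho(2) = -0.3919

For an MA(q) process with theta_0 = 1, the autocovariance is
  gamma(k) = sigma^2 * sum_{i=0..q-k} theta_i * theta_{i+k},
and rho(k) = gamma(k) / gamma(0). Sigma^2 cancels.
  numerator   = (1)*(-0.401) + (0.642)*(-0.471) = -0.703382.
  denominator = (1)^2 + (0.642)^2 + (-0.401)^2 + (-0.471)^2 = 1.794806.
  rho(2) = -0.703382 / 1.794806 = -0.3919.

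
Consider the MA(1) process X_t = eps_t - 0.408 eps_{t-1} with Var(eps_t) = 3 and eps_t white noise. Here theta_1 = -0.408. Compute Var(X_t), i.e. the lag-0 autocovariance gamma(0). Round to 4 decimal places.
\gamma(0) = 3.4994

For an MA(q) process X_t = eps_t + sum_i theta_i eps_{t-i} with
Var(eps_t) = sigma^2, the variance is
  gamma(0) = sigma^2 * (1 + sum_i theta_i^2).
  sum_i theta_i^2 = (-0.408)^2 = 0.166464.
  gamma(0) = 3 * (1 + 0.166464) = 3 * 1.166464 = 3.499392, which rounds to 3.4994.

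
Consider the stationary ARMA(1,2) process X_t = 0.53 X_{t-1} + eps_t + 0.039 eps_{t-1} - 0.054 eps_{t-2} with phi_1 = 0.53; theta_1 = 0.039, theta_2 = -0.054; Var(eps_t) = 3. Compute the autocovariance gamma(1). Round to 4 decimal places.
\gamma(1) = 2.2651

Multiply the model equation by X_{t-k} and take expectations. With theta_0 = psi_0 = 1 and psi_j the MA(infinity) weights, this gives
  gamma(k) - sum_i phi_i gamma(k-i) = c_k,
  c_k = sigma^2 * sum_{j=k..q} theta_j psi_{j-k}   (c_k = 0 for k > q),
using gamma(-m) = gamma(m).
psi-weights needed (psi_j = theta_j + sum_i phi_i psi_{j-i}):
  psi_1 = theta_1 + phi_1 = 0.039 + (0.53) = 0.569
  psi_2 = theta_2 + phi_1 psi_1 = -0.054 + (0.53)(0.569) = 0.24757
Right-hand sides:
  c_0 = sigma^2 (1 + theta_1 psi_1 + theta_2 psi_2) = 3 * (1 + (0.039)(0.569) + (-0.054)(0.24757)) = 3 * 1.008822 = 3.026467
  c_1 = sigma^2 (theta_1 + theta_2 psi_1) = 3 * (0.039 + (-0.054)(0.569)) = 0.024822
  c_2 = sigma^2 theta_2 = 3 * (-0.054) = -0.162
Equations for k = 0 and k = 1 (AR order 1):
  gamma(0) = phi_1 gamma(1) + c_0
  gamma(1) = phi_1 gamma(0) + c_1
Substituting the second into the first: gamma(0) (1 - phi_1^2) = c_0 + phi_1 c_1, so
  gamma(0) = (c_0 + phi_1 c_1) / (1 - phi_1^2) = (3.026467 + (0.53)(0.024822)) / (1 - (0.53)^2) = 3.039622 / 0.7191 = 4.226981.
  gamma(1) = phi_1 gamma(0) + c_1 = (0.53)(4.226981) + (0.024822) = 2.265122.
Therefore gamma(1) = 2.2651 (to 4 decimal places).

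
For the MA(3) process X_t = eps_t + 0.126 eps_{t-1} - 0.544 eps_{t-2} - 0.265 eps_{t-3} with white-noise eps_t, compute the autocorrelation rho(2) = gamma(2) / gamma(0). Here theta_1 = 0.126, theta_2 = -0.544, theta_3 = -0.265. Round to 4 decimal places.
\rho(2) = -0.4178

For an MA(q) process with theta_0 = 1, the autocovariance is
  gamma(k) = sigma^2 * sum_{i=0..q-k} theta_i * theta_{i+k},
and rho(k) = gamma(k) / gamma(0). Sigma^2 cancels.
  numerator   = (1)*(-0.544) + (0.126)*(-0.265) = -0.57739.
  denominator = (1)^2 + (0.126)^2 + (-0.544)^2 + (-0.265)^2 = 1.382037.
  rho(2) = -0.57739 / 1.382037 = -0.4178.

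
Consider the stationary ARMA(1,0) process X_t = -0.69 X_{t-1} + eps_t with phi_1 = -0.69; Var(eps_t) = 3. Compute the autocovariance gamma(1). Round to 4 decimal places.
\gamma(1) = -3.9511

Multiply the model equation by X_{t-k} and take expectations. With theta_0 = psi_0 = 1 and psi_j the MA(infinity) weights, this gives
  gamma(k) - sum_i phi_i gamma(k-i) = c_k,
  c_k = sigma^2 * sum_{j=k..q} theta_j psi_{j-k}   (c_k = 0 for k > q),
using gamma(-m) = gamma(m).
Pure AR (q = 0): c_0 = sigma^2 = 3, c_k = 0 for k >= 1.
Equations for k = 0 and k = 1 (AR order 1):
  gamma(0) = phi_1 gamma(1) + c_0
  gamma(1) = phi_1 gamma(0) + c_1
Substituting the second into the first: gamma(0) (1 - phi_1^2) = c_0 + phi_1 c_1, so
  gamma(0) = c_0 / (1 - phi_1^2) = 3 / (1 - (-0.69)^2) = 3 / 0.5239 = 5.726284.
  gamma(1) = phi_1 gamma(0) = (-0.69)(5.726284) = -3.951136.
Therefore gamma(1) = -3.9511 (to 4 decimal places).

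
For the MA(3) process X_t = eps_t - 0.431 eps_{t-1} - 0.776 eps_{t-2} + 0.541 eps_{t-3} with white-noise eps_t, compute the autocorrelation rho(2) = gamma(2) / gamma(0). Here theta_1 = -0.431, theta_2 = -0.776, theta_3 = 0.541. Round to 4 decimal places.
\rho(2) = -0.4850

For an MA(q) process with theta_0 = 1, the autocovariance is
  gamma(k) = sigma^2 * sum_{i=0..q-k} theta_i * theta_{i+k},
and rho(k) = gamma(k) / gamma(0). Sigma^2 cancels.
  numerator   = (1)*(-0.776) + (-0.431)*(0.541) = -1.009171.
  denominator = (1)^2 + (-0.431)^2 + (-0.776)^2 + (0.541)^2 = 2.080618.
  rho(2) = -1.009171 / 2.080618 = -0.4850.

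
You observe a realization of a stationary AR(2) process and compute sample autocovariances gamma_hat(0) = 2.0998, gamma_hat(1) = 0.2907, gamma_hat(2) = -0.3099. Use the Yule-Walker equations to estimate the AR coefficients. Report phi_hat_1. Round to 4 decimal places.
\hat\phi_{1} = 0.1620

The Yule-Walker equations for an AR(p) process read, in matrix form,
  Gamma_p phi = r_p,   with   (Gamma_p)_{ij} = gamma(|i - j|),
                       (r_p)_i = gamma(i),   i,j = 1..p.
Substitute the sample gammas (Toeplitz matrix and right-hand side of size 2):
  Gamma_p = [[2.0998, 0.2907], [0.2907, 2.0998]]
  r_p     = [0.2907, -0.3099]
Written out:
  2.0998 phi_1 + 0.2907 phi_2 = 0.2907
  0.2907 phi_1 + 2.0998 phi_2 = -0.3099
Solve by Cramer's rule:
  det = gamma(0)^2 - gamma(1)^2 = (2.0998)^2 - (0.2907)^2 = 4.40916004 - 0.08450649 = 4.32465355
  phi_hat_1 = [gamma(1) gamma(0) - gamma(1) gamma(2)] / det = [(0.2907)(2.0998) - (0.2907)(-0.3099)] / 4.32465355 = 0.70049979 / 4.32465355 = 0.162
  phi_hat_2 = [gamma(0) gamma(2) - gamma(1)^2] / det = [(2.0998)(-0.3099) - (0.2907)^2] / 4.32465355 = -0.73523451 / 4.32465355 = -0.17
So phi_hat = [0.1620, -0.1700].
Therefore phi_hat_1 = 0.1620.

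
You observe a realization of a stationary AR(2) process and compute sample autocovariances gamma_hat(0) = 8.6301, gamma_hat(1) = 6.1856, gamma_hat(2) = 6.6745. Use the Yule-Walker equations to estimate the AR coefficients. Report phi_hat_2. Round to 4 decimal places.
\hat\phi_{2} = 0.5340

The Yule-Walker equations for an AR(p) process read, in matrix form,
  Gamma_p phi = r_p,   with   (Gamma_p)_{ij} = gamma(|i - j|),
                       (r_p)_i = gamma(i),   i,j = 1..p.
Substitute the sample gammas (Toeplitz matrix and right-hand side of size 2):
  Gamma_p = [[8.6301, 6.1856], [6.1856, 8.6301]]
  r_p     = [6.1856, 6.6745]
Written out:
  8.6301 phi_1 + 6.1856 phi_2 = 6.1856
  6.1856 phi_1 + 8.6301 phi_2 = 6.6745
Solve by Cramer's rule:
  det = gamma(0)^2 - gamma(1)^2 = (8.6301)^2 - (6.1856)^2 = 74.47862601 - 38.26164736 = 36.21697865
  phi_hat_1 = [gamma(1) gamma(0) - gamma(1) gamma(2)] / det = [(6.1856)(8.6301) - (6.1856)(6.6745)] / 36.21697865 = 12.09655936 / 36.21697865 = 0.334
  phi_hat_2 = [gamma(0) gamma(2) - gamma(1)^2] / det = [(8.6301)(6.6745) - (6.1856)^2] / 36.21697865 = 19.33995509 / 36.21697865 = 0.534
So phi_hat = [0.3340, 0.5340].
Therefore phi_hat_2 = 0.5340.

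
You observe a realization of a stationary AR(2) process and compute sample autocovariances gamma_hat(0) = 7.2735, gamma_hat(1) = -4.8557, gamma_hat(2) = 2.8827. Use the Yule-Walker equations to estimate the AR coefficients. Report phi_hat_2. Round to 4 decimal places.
\hat\phi_{2} = -0.0890

The Yule-Walker equations for an AR(p) process read, in matrix form,
  Gamma_p phi = r_p,   with   (Gamma_p)_{ij} = gamma(|i - j|),
                       (r_p)_i = gamma(i),   i,j = 1..p.
Substitute the sample gammas (Toeplitz matrix and right-hand side of size 2):
  Gamma_p = [[7.2735, -4.8557], [-4.8557, 7.2735]]
  r_p     = [-4.8557, 2.8827]
Written out:
  7.2735 phi_1 - 4.8557 phi_2 = -4.8557
  -4.8557 phi_1 + 7.2735 phi_2 = 2.8827
Solve by Cramer's rule:
  det = gamma(0)^2 - gamma(1)^2 = (7.2735)^2 - (-4.8557)^2 = 52.90380225 - 23.57782249 = 29.32597976
  phi_hat_1 = [gamma(1) gamma(0) - gamma(1) gamma(2)] / det = [(-4.8557)(7.2735) - (-4.8557)(2.8827)] / 29.32597976 = -21.32040756 / 29.32597976 = -0.727
  phi_hat_2 = [gamma(0) gamma(2) - gamma(1)^2] / det = [(7.2735)(2.8827) - (-4.8557)^2] / 29.32597976 = -2.61050404 / 29.32597976 = -0.089
So phi_hat = [-0.7270, -0.0890].
Therefore phi_hat_2 = -0.0890.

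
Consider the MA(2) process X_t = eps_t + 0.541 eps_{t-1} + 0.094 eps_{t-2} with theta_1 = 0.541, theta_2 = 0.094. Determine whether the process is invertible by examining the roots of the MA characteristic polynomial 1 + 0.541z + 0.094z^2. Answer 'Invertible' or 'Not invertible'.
\text{Invertible}

The MA(q) characteristic polynomial is P(z) = 1 + 0.541z + 0.094z^2.
Invertibility requires all roots to lie outside the unit circle, i.e. |z| > 1 for every root.
Set 1 + (0.541) z + (0.094) z^2 = 0, i.e. a z^2 + b z + c = 0 with a = 0.094, b = 0.541, c = 1.
Discriminant D = b^2 - 4ac = (0.541)^2 - 4*(0.094)*1 = 0.292681 - (0.376) = -0.083319.
D < 0, so the roots are the complex-conjugate pair z = (-b +/- i sqrt(-D)) / (2a) = -2.8777 +/- 1.5354i.
For a conjugate pair |z|^2 = z * conj(z) = (product of roots) = c/a = 1/(0.094) = 10.638298, so |z| = sqrt(10.638298) = 3.2616 for both roots.
Moduli of all roots: 3.2616, 3.2616.
All moduli strictly greater than 1? Yes.
Verdict: Invertible.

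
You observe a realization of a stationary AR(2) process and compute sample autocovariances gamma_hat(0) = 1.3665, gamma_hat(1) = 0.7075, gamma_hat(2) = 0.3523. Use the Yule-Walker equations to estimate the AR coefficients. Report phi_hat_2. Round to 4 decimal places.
\hat\phi_{2} = -0.0140

The Yule-Walker equations for an AR(p) process read, in matrix form,
  Gamma_p phi = r_p,   with   (Gamma_p)_{ij} = gamma(|i - j|),
                       (r_p)_i = gamma(i),   i,j = 1..p.
Substitute the sample gammas (Toeplitz matrix and right-hand side of size 2):
  Gamma_p = [[1.3665, 0.7075], [0.7075, 1.3665]]
  r_p     = [0.7075, 0.3523]
Written out:
  1.3665 phi_1 + 0.7075 phi_2 = 0.7075
  0.7075 phi_1 + 1.3665 phi_2 = 0.3523
Solve by Cramer's rule:
  det = gamma(0)^2 - gamma(1)^2 = (1.3665)^2 - (0.7075)^2 = 1.86732225 - 0.50055625 = 1.366766
  phi_hat_1 = [gamma(1) gamma(0) - gamma(1) gamma(2)] / det = [(0.7075)(1.3665) - (0.7075)(0.3523)] / 1.366766 = 0.7175465 / 1.366766 = 0.525
  phi_hat_2 = [gamma(0) gamma(2) - gamma(1)^2] / det = [(1.3665)(0.3523) - (0.7075)^2] / 1.366766 = -0.0191383 / 1.366766 = -0.014
So phi_hat = [0.5250, -0.0140].
Therefore phi_hat_2 = -0.0140.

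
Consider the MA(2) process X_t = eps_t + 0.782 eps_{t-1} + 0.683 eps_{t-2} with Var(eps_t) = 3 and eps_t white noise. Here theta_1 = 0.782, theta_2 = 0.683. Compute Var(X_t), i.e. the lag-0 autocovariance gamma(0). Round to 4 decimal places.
\gamma(0) = 6.2340

For an MA(q) process X_t = eps_t + sum_i theta_i eps_{t-i} with
Var(eps_t) = sigma^2, the variance is
  gamma(0) = sigma^2 * (1 + sum_i theta_i^2).
  sum_i theta_i^2 = (0.782)^2 + (0.683)^2 = 0.611524 + 0.466489 = 1.078013.
  gamma(0) = 3 * (1 + 1.078013) = 3 * 2.078013 = 6.234039, which rounds to 6.2340.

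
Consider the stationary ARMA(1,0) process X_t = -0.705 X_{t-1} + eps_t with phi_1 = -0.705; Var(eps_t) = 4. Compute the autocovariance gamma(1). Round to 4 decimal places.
\gamma(1) = -5.6066

Multiply the model equation by X_{t-k} and take expectations. With theta_0 = psi_0 = 1 and psi_j the MA(infinity) weights, this gives
  gamma(k) - sum_i phi_i gamma(k-i) = c_k,
  c_k = sigma^2 * sum_{j=k..q} theta_j psi_{j-k}   (c_k = 0 for k > q),
using gamma(-m) = gamma(m).
Pure AR (q = 0): c_0 = sigma^2 = 4, c_k = 0 for k >= 1.
Equations for k = 0 and k = 1 (AR order 1):
  gamma(0) = phi_1 gamma(1) + c_0
  gamma(1) = phi_1 gamma(0) + c_1
Substituting the second into the first: gamma(0) (1 - phi_1^2) = c_0 + phi_1 c_1, so
  gamma(0) = c_0 / (1 - phi_1^2) = 4 / (1 - (-0.705)^2) = 4 / 0.502975 = 7.952682.
  gamma(1) = phi_1 gamma(0) = (-0.705)(7.952682) = -5.60664.
Therefore gamma(1) = -5.6066 (to 4 decimal places).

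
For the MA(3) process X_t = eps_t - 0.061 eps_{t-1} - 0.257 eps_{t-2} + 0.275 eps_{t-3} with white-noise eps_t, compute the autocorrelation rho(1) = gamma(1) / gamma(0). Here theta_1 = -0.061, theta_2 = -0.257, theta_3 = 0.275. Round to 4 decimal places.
\rho(1) = -0.1013

For an MA(q) process with theta_0 = 1, the autocovariance is
  gamma(k) = sigma^2 * sum_{i=0..q-k} theta_i * theta_{i+k},
and rho(k) = gamma(k) / gamma(0). Sigma^2 cancels.
  numerator   = (1)*(-0.061) + (-0.061)*(-0.257) + (-0.257)*(0.275) = -0.115998.
  denominator = (1)^2 + (-0.061)^2 + (-0.257)^2 + (0.275)^2 = 1.145395.
  rho(1) = -0.115998 / 1.145395 = -0.1013.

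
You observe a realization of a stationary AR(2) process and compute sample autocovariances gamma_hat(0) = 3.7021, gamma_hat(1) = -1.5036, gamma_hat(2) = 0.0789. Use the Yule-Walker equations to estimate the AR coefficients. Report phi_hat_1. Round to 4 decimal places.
\hat\phi_{1} = -0.4760

The Yule-Walker equations for an AR(p) process read, in matrix form,
  Gamma_p phi = r_p,   with   (Gamma_p)_{ij} = gamma(|i - j|),
                       (r_p)_i = gamma(i),   i,j = 1..p.
Substitute the sample gammas (Toeplitz matrix and right-hand side of size 2):
  Gamma_p = [[3.7021, -1.5036], [-1.5036, 3.7021]]
  r_p     = [-1.5036, 0.0789]
Written out:
  3.7021 phi_1 - 1.5036 phi_2 = -1.5036
  -1.5036 phi_1 + 3.7021 phi_2 = 0.0789
Solve by Cramer's rule:
  det = gamma(0)^2 - gamma(1)^2 = (3.7021)^2 - (-1.5036)^2 = 13.70554441 - 2.26081296 = 11.44473145
  phi_hat_1 = [gamma(1) gamma(0) - gamma(1) gamma(2)] / det = [(-1.5036)(3.7021) - (-1.5036)(0.0789)] / 11.44473145 = -5.44784352 / 11.44473145 = -0.476
  phi_hat_2 = [gamma(0) gamma(2) - gamma(1)^2] / det = [(3.7021)(0.0789) - (-1.5036)^2] / 11.44473145 = -1.96871727 / 11.44473145 = -0.172
So phi_hat = [-0.4760, -0.1720].
Therefore phi_hat_1 = -0.4760.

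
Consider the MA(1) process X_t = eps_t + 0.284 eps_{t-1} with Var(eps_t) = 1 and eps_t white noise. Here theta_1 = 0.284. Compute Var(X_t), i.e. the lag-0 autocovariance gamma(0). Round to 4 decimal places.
\gamma(0) = 1.0807

For an MA(q) process X_t = eps_t + sum_i theta_i eps_{t-i} with
Var(eps_t) = sigma^2, the variance is
  gamma(0) = sigma^2 * (1 + sum_i theta_i^2).
  sum_i theta_i^2 = (0.284)^2 = 0.080656.
  gamma(0) = 1 * (1 + 0.080656) = 1 * 1.080656 = 1.080656, which rounds to 1.0807.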